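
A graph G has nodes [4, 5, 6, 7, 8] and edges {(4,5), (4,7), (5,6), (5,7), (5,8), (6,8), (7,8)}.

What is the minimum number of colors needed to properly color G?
χ(G) = 3

Clique number ω(G) = 3 (lower bound: χ ≥ ω).
The clique on [5, 6, 8] has size 3, forcing χ ≥ 3, and the coloring below uses 3 colors, so χ(G) = 3.
A valid 3-coloring: color 1: [5]; color 2: [4, 8]; color 3: [6, 7].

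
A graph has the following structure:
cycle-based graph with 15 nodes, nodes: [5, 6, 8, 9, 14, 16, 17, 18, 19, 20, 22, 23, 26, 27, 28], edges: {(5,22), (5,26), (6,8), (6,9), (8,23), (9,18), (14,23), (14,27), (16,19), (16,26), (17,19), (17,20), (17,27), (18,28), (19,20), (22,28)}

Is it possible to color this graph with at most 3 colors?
Yes, G is 3-colorable

A valid 3-coloring: color 1: [5, 8, 9, 14, 16, 17, 28]; color 2: [6, 18, 19, 22, 23, 26, 27]; color 3: [20].
(χ(G) = 3 ≤ 3.)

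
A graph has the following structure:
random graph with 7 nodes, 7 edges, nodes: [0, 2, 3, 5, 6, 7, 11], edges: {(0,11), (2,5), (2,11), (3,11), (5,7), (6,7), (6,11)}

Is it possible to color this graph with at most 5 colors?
A valid 5-coloring: color 1: [7, 11]; color 2: [0, 3, 5, 6]; color 3: [2].
(χ(G) = 3 ≤ 5.)

Yes, G is 5-colorable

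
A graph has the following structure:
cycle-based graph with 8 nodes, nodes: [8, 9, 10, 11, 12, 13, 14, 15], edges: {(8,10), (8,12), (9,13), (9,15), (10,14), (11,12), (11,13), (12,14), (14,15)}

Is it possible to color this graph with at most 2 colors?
Yes, G is 2-colorable

A valid 2-coloring: color 1: [10, 12, 13, 15]; color 2: [8, 9, 11, 14].
(χ(G) = 2 ≤ 2.)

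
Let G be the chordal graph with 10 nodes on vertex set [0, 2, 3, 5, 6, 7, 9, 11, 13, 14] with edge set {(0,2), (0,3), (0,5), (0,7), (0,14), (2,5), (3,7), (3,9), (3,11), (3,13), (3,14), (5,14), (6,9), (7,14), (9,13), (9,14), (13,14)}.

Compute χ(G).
Clique number ω(G) = 4 (lower bound: χ ≥ ω).
The clique on [0, 3, 7, 14] has size 4, forcing χ ≥ 4, and the coloring below uses 4 colors, so χ(G) = 4.
A valid 4-coloring: color 1: [3, 5, 6]; color 2: [2, 11, 14]; color 3: [0, 9]; color 4: [7, 13].

χ(G) = 4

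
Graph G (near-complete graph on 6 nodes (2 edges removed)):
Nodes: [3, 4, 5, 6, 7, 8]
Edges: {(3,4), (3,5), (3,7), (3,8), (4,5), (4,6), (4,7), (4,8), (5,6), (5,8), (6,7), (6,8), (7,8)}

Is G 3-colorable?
No, G is not 3-colorable

The clique on vertices [3, 4, 5, 8] has size 4 > 3, so it alone needs 4 colors.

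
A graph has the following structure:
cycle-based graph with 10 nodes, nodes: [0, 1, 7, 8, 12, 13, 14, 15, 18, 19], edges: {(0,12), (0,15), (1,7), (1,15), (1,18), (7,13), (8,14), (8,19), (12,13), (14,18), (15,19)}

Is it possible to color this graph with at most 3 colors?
A valid 3-coloring: color 1: [0, 1, 13, 14, 19]; color 2: [7, 8, 12, 15, 18].
(χ(G) = 2 ≤ 3.)

Yes, G is 3-colorable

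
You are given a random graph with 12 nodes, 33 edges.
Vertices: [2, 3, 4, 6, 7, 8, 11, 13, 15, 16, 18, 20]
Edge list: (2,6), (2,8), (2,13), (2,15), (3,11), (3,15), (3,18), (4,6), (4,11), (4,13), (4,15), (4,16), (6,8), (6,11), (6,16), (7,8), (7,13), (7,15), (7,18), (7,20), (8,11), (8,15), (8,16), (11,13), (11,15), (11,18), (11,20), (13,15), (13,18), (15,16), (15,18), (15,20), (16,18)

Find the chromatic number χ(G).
χ(G) = 4

Clique number ω(G) = 4 (lower bound: χ ≥ ω).
The clique on [3, 11, 15, 18] has size 4, forcing χ ≥ 4, and the coloring below uses 4 colors, so χ(G) = 4.
A valid 4-coloring: color 1: [6, 15]; color 2: [2, 7, 11, 16]; color 3: [4, 8, 18, 20]; color 4: [3, 13].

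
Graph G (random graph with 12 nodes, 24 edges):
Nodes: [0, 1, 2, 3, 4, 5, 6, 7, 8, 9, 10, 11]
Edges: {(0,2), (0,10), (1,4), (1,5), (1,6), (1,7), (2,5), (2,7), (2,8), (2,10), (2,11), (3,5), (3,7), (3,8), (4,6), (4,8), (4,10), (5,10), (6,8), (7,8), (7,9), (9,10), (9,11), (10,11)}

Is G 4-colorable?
A valid 4-coloring: color 1: [2, 3, 4, 9]; color 2: [1, 8, 10]; color 3: [0, 5, 6, 7, 11].
(χ(G) = 3 ≤ 4.)

Yes, G is 4-colorable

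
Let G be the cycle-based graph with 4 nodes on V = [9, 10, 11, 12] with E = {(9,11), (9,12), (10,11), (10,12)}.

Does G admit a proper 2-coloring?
Yes, G is 2-colorable

A valid 2-coloring: color 1: [11, 12]; color 2: [9, 10].
(χ(G) = 2 ≤ 2.)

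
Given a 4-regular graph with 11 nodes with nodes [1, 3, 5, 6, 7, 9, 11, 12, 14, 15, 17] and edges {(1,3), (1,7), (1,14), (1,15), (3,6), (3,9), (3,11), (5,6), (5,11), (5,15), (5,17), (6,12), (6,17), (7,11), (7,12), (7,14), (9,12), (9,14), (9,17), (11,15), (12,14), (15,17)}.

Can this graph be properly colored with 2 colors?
The clique on vertices [1, 7, 14] has size 3 > 2, so it alone needs 3 colors.

No, G is not 2-colorable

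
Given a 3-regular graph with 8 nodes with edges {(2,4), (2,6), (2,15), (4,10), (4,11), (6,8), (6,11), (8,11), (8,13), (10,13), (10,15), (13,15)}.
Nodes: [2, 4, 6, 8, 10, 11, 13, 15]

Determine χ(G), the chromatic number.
Clique number ω(G) = 3 (lower bound: χ ≥ ω).
The clique on [6, 8, 11] has size 3, forcing χ ≥ 3, and the coloring below uses 3 colors, so χ(G) = 3.
A valid 3-coloring: color 1: [4, 6, 15]; color 2: [2, 8, 10]; color 3: [11, 13].

χ(G) = 3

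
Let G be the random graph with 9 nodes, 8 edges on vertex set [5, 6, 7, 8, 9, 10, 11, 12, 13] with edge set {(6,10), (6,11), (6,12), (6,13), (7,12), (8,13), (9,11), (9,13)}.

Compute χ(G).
χ(G) = 2

Clique number ω(G) = 2 (lower bound: χ ≥ ω).
The graph is bipartite (no odd cycle), so 2 colors suffice: χ(G) = 2.
A valid 2-coloring: color 1: [5, 6, 7, 8, 9]; color 2: [10, 11, 12, 13].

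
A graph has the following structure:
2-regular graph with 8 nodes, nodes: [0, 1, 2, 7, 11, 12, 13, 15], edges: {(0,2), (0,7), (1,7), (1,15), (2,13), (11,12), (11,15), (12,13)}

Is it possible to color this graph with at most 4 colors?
A valid 4-coloring: color 1: [0, 1, 11, 13]; color 2: [2, 7, 12, 15].
(χ(G) = 2 ≤ 4.)

Yes, G is 4-colorable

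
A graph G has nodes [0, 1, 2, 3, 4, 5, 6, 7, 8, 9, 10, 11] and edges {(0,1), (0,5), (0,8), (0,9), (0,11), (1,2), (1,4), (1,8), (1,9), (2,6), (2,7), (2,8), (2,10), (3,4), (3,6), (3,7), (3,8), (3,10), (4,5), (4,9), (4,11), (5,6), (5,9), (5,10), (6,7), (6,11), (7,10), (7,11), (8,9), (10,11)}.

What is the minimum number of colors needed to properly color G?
Clique number ω(G) = 4 (lower bound: χ ≥ ω).
The clique on [0, 1, 8, 9] has size 4, forcing χ ≥ 4, and the coloring below uses 4 colors, so χ(G) = 4.
A valid 4-coloring: color 1: [0, 4, 6, 10]; color 2: [2, 3, 9, 11]; color 3: [5, 7, 8]; color 4: [1].

χ(G) = 4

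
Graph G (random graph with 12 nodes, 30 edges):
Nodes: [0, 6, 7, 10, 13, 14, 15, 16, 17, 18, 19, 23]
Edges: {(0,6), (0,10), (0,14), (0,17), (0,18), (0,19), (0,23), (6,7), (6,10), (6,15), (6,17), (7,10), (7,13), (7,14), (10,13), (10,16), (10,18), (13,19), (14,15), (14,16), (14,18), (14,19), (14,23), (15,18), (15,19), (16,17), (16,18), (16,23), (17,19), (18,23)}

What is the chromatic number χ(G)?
χ(G) = 4

Clique number ω(G) = 4 (lower bound: χ ≥ ω).
The clique on [0, 14, 18, 23] has size 4, forcing χ ≥ 4, and the coloring below uses 4 colors, so χ(G) = 4.
A valid 4-coloring: color 1: [10, 14, 17]; color 2: [0, 7, 15, 16]; color 3: [6, 18, 19]; color 4: [13, 23].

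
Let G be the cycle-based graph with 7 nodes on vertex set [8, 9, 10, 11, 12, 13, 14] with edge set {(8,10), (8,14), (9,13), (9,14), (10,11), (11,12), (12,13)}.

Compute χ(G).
χ(G) = 3

Clique number ω(G) = 2 (lower bound: χ ≥ ω).
Odd cycle [13, 9, 14, 8, 10, 11, 12] needs 3 colors (χ ≥ 3).
The coloring below uses 3 colors, so χ(G) = 3.
A valid 3-coloring: color 1: [11, 13, 14]; color 2: [8, 9, 12]; color 3: [10].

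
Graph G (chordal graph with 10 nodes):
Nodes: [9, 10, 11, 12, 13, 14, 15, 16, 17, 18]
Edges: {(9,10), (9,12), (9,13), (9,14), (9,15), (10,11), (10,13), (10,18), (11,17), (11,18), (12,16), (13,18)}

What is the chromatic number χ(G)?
Clique number ω(G) = 3 (lower bound: χ ≥ ω).
The clique on [9, 10, 13] has size 3, forcing χ ≥ 3, and the coloring below uses 3 colors, so χ(G) = 3.
A valid 3-coloring: color 1: [9, 16, 17, 18]; color 2: [10, 12, 14, 15]; color 3: [11, 13].

χ(G) = 3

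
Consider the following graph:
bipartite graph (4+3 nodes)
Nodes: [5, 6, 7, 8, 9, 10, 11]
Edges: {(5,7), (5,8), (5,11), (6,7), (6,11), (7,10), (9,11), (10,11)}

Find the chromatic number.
χ(G) = 2

Clique number ω(G) = 2 (lower bound: χ ≥ ω).
The graph is bipartite (no odd cycle), so 2 colors suffice: χ(G) = 2.
A valid 2-coloring: color 1: [7, 8, 11]; color 2: [5, 6, 9, 10].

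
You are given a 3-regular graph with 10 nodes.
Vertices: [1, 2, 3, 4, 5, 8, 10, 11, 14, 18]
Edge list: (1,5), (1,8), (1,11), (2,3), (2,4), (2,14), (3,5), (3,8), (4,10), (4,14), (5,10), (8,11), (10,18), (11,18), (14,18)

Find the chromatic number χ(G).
Clique number ω(G) = 3 (lower bound: χ ≥ ω).
The clique on [1, 8, 11] has size 3, forcing χ ≥ 3, and the coloring below uses 3 colors, so χ(G) = 3.
A valid 3-coloring: color 1: [4, 5, 8, 18]; color 2: [1, 2, 10]; color 3: [3, 11, 14].

χ(G) = 3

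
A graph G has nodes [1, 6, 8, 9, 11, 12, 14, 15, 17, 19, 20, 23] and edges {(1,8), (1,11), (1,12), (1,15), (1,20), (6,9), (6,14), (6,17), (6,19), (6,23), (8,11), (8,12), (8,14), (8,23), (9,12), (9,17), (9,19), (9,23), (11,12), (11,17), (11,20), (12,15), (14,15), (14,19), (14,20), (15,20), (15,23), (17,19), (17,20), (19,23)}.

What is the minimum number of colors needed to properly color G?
Clique number ω(G) = 4 (lower bound: χ ≥ ω).
The clique on [1, 8, 11, 12] has size 4, forcing χ ≥ 4, and the coloring below uses 4 colors, so χ(G) = 4.
A valid 4-coloring: color 1: [1, 14, 17, 23]; color 2: [8, 9, 15]; color 3: [12, 19, 20]; color 4: [6, 11].

χ(G) = 4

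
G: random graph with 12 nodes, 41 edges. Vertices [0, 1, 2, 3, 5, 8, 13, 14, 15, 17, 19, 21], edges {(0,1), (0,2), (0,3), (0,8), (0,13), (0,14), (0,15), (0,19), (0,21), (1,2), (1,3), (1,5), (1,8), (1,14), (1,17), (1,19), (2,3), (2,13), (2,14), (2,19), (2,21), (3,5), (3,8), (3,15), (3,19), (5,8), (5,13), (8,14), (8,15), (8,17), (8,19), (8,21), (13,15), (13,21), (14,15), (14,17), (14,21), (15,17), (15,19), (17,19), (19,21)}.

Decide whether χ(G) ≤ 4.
No, G is not 4-colorable

The clique on vertices [0, 1, 3, 8, 19] has size 5 > 4, so it alone needs 5 colors.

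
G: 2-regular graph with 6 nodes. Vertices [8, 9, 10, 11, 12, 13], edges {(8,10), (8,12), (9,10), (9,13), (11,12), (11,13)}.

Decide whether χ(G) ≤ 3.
Yes, G is 3-colorable

A valid 3-coloring: color 1: [10, 12, 13]; color 2: [8, 9, 11].
(χ(G) = 2 ≤ 3.)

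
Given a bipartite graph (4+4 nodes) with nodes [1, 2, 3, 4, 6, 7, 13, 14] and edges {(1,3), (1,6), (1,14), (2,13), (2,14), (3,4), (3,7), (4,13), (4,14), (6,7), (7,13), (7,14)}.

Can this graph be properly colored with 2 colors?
Yes, G is 2-colorable

A valid 2-coloring: color 1: [1, 2, 4, 7]; color 2: [3, 6, 13, 14].
(χ(G) = 2 ≤ 2.)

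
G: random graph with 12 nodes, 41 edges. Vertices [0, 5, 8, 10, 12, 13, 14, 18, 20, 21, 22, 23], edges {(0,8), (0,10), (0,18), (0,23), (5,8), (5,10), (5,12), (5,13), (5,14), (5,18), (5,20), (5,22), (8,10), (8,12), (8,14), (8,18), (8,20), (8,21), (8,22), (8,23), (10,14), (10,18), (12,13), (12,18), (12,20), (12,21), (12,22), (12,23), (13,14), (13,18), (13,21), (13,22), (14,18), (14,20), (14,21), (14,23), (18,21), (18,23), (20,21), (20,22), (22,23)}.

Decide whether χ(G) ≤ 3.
The clique on vertices [5, 8, 10, 14, 18] has size 5 > 3, so it alone needs 5 colors.

No, G is not 3-colorable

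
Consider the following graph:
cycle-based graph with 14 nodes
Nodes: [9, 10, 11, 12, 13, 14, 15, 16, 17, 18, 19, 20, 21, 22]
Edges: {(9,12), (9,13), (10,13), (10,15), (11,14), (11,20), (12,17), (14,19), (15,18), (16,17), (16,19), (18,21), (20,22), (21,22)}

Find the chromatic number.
Clique number ω(G) = 2 (lower bound: χ ≥ ω).
The graph is bipartite (no odd cycle), so 2 colors suffice: χ(G) = 2.
A valid 2-coloring: color 1: [9, 10, 11, 17, 18, 19, 22]; color 2: [12, 13, 14, 15, 16, 20, 21].

χ(G) = 2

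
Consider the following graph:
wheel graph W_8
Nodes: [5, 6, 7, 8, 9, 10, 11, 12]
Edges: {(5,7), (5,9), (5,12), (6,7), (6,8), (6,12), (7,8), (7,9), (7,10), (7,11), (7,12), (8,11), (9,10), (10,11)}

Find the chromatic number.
Clique number ω(G) = 3 (lower bound: χ ≥ ω).
Odd cycle [9, 5, 12, 6, 8, 11, 10] needs 3 colors (χ ≥ 3).
Vertex 7 is adjacent to every vertex of [5, 6, 8, 9, 10, 11, 12], which already need 3 colors among themselves, so 7 needs a new color (χ ≥ 4).
The coloring below uses 4 colors, so χ(G) = 4.
A valid 4-coloring: color 1: [7]; color 2: [9, 11, 12]; color 3: [5, 6, 10]; color 4: [8].

χ(G) = 4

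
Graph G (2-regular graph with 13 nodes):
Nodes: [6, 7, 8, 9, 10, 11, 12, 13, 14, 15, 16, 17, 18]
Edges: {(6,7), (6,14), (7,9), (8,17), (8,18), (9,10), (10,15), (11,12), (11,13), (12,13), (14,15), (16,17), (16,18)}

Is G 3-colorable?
A valid 3-coloring: color 1: [6, 9, 11, 15, 17, 18]; color 2: [7, 8, 10, 12, 14, 16]; color 3: [13].
(χ(G) = 3 ≤ 3.)

Yes, G is 3-colorable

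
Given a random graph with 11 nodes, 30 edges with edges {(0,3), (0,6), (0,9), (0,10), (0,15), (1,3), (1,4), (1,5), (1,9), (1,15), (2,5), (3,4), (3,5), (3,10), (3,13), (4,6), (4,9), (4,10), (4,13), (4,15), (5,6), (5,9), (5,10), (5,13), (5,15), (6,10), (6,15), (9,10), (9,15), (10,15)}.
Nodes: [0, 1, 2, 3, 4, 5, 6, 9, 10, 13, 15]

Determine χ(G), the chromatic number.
χ(G) = 4

Clique number ω(G) = 4 (lower bound: χ ≥ ω).
The clique on [0, 9, 10, 15] has size 4, forcing χ ≥ 4, and the coloring below uses 4 colors, so χ(G) = 4.
A valid 4-coloring: color 1: [0, 4, 5]; color 2: [2, 3, 15]; color 3: [1, 10, 13]; color 4: [6, 9].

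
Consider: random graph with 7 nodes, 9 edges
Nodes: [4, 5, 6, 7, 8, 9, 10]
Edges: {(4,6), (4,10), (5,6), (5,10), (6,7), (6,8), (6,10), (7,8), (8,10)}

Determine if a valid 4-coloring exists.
Yes, G is 4-colorable

A valid 4-coloring: color 1: [6, 9]; color 2: [7, 10]; color 3: [4, 5, 8].
(χ(G) = 3 ≤ 4.)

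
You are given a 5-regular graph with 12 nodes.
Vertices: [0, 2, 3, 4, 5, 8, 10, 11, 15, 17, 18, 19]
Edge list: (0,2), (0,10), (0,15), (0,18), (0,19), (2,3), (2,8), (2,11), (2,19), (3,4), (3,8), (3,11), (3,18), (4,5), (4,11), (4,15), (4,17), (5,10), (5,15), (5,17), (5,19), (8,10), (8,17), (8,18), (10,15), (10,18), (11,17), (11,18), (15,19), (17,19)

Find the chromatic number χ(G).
Clique number ω(G) = 3 (lower bound: χ ≥ ω).
Suppose a proper 3-coloring c exists. The clique [0, 2, 19] takes 3 distinct colors; by symmetry let c(0) = 1, c(2) = 2, c(19) = 3.
- Vertex 15: neighbors [0, 19] already have colors [1, 3] ⇒ c(15) = 2.
- Vertex 5: neighbors [15, 19] already have colors [2, 3] ⇒ c(5) = 1.
- Vertex 4: neighbors [5, 15] already have colors [1, 2] ⇒ c(4) = 3.
- Vertex 3: neighbors [2, 4] already have colors [2, 3] ⇒ c(3) = 1.
- Vertex 11: neighbors [3, 2, 4] already have colors [1, 2, 3] — all 3 colors blocked. Contradiction.
The forced assignments end in a contradiction, so G has no proper 3-coloring (χ ≥ 4).
The coloring below uses 4 colors, so χ(G) = 4.
A valid 4-coloring: color 1: [0, 5, 8, 11]; color 2: [2, 15, 17, 18]; color 3: [4, 10, 19]; color 4: [3].

χ(G) = 4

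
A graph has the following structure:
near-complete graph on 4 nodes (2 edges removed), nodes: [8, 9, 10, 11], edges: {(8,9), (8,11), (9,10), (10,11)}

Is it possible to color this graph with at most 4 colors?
A valid 4-coloring: color 1: [9, 11]; color 2: [8, 10].
(χ(G) = 2 ≤ 4.)

Yes, G is 4-colorable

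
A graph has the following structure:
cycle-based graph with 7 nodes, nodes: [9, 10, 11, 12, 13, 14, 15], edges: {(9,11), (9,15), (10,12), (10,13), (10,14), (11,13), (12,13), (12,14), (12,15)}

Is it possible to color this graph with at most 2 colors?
The clique on vertices [10, 12, 13] has size 3 > 2, so it alone needs 3 colors.

No, G is not 2-colorable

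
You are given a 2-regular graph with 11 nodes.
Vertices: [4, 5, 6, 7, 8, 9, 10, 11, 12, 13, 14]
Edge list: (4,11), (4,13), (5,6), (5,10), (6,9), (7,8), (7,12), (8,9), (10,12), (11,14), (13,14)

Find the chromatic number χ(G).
Clique number ω(G) = 2 (lower bound: χ ≥ ω).
Odd cycle [12, 10, 5, 6, 9, 8, 7] needs 3 colors (χ ≥ 3).
The coloring below uses 3 colors, so χ(G) = 3.
A valid 3-coloring: color 1: [6, 8, 11, 12, 13]; color 2: [4, 7, 9, 10, 14]; color 3: [5].

χ(G) = 3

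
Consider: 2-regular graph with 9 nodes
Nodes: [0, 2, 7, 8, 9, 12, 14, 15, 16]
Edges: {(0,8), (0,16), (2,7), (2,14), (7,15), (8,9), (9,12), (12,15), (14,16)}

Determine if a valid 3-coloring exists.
Yes, G is 3-colorable

A valid 3-coloring: color 1: [7, 8, 12, 14]; color 2: [2, 9, 15, 16]; color 3: [0].
(χ(G) = 3 ≤ 3.)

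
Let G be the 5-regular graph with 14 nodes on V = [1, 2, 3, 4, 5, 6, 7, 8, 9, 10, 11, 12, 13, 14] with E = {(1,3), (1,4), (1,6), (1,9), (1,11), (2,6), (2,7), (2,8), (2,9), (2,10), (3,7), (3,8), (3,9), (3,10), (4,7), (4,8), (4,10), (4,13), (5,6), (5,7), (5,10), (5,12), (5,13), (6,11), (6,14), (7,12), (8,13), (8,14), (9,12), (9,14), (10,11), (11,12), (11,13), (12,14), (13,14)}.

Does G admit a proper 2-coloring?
The clique on vertices [1, 6, 11] has size 3 > 2, so it alone needs 3 colors.

No, G is not 2-colorable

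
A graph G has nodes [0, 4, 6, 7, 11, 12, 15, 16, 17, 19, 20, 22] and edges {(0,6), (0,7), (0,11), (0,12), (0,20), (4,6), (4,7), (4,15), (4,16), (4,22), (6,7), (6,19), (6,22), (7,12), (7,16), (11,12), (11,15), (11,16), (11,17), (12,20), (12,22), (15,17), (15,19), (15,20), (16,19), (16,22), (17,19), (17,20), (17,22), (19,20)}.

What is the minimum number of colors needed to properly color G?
Clique number ω(G) = 4 (lower bound: χ ≥ ω).
The clique on [15, 17, 19, 20] has size 4, forcing χ ≥ 4, and the coloring below uses 4 colors, so χ(G) = 4.
A valid 4-coloring: color 1: [6, 12, 15, 16]; color 2: [0, 4, 19]; color 3: [7, 11, 20, 22]; color 4: [17].

χ(G) = 4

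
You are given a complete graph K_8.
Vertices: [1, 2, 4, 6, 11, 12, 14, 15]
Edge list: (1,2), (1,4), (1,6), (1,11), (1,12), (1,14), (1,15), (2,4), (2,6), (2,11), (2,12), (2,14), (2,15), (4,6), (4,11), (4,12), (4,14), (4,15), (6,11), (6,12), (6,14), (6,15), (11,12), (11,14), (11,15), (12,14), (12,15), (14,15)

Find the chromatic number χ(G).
Clique number ω(G) = 8 (lower bound: χ ≥ ω).
The clique on [1, 2, 4, 6, 11, 12, 14, 15] has size 8, forcing χ ≥ 8, and the coloring below uses 8 colors, so χ(G) = 8.
A valid 8-coloring: color 1: [14]; color 2: [15]; color 3: [1]; color 4: [12]; color 5: [4]; color 6: [11]; color 7: [2]; color 8: [6].

χ(G) = 8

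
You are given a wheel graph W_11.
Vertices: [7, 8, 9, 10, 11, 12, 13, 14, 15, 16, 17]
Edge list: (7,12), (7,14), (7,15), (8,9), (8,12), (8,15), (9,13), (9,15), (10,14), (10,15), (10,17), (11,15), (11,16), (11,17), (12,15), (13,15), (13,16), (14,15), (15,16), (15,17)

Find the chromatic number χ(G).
Clique number ω(G) = 3 (lower bound: χ ≥ ω).
The clique on [7, 12, 15] has size 3, forcing χ ≥ 3, and the coloring below uses 3 colors, so χ(G) = 3.
A valid 3-coloring: color 1: [15]; color 2: [9, 12, 14, 16, 17]; color 3: [7, 8, 10, 11, 13].

χ(G) = 3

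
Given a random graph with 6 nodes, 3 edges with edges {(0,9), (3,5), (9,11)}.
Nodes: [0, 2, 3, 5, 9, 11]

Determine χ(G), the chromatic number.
Clique number ω(G) = 2 (lower bound: χ ≥ ω).
The graph is bipartite (no odd cycle), so 2 colors suffice: χ(G) = 2.
A valid 2-coloring: color 1: [2, 3, 9]; color 2: [0, 5, 11].

χ(G) = 2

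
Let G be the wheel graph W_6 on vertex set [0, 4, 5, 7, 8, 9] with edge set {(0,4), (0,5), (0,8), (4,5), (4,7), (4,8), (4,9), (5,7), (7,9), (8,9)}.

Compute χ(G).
χ(G) = 4

Clique number ω(G) = 3 (lower bound: χ ≥ ω).
Odd cycle [5, 0, 8, 9, 7] needs 3 colors (χ ≥ 3).
Vertex 4 is adjacent to every vertex of [0, 5, 7, 8, 9], which already need 3 colors among themselves, so 4 needs a new color (χ ≥ 4).
The coloring below uses 4 colors, so χ(G) = 4.
A valid 4-coloring: color 1: [4]; color 2: [5, 9]; color 3: [0, 7]; color 4: [8].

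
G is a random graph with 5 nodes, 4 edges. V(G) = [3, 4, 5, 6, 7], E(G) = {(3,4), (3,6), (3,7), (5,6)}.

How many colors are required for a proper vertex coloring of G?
χ(G) = 2

Clique number ω(G) = 2 (lower bound: χ ≥ ω).
The graph is bipartite (no odd cycle), so 2 colors suffice: χ(G) = 2.
A valid 2-coloring: color 1: [3, 5]; color 2: [4, 6, 7].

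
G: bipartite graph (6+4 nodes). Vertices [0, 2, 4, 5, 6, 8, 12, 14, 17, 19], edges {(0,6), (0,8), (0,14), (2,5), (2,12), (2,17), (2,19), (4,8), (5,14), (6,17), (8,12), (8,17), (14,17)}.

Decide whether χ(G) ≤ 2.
Yes, G is 2-colorable

A valid 2-coloring: color 1: [0, 4, 5, 12, 17, 19]; color 2: [2, 6, 8, 14].
(χ(G) = 2 ≤ 2.)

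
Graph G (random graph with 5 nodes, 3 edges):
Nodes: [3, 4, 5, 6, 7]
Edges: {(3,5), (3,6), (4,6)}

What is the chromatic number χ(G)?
χ(G) = 2

Clique number ω(G) = 2 (lower bound: χ ≥ ω).
The graph is bipartite (no odd cycle), so 2 colors suffice: χ(G) = 2.
A valid 2-coloring: color 1: [5, 6, 7]; color 2: [3, 4].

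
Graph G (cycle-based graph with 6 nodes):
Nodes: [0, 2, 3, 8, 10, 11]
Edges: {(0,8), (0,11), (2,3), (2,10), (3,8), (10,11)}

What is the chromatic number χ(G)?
χ(G) = 2

Clique number ω(G) = 2 (lower bound: χ ≥ ω).
The graph is bipartite (no odd cycle), so 2 colors suffice: χ(G) = 2.
A valid 2-coloring: color 1: [2, 8, 11]; color 2: [0, 3, 10].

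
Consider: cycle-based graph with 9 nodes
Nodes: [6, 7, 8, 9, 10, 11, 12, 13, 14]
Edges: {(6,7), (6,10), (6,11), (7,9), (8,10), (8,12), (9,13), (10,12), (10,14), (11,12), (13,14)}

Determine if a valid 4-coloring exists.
A valid 4-coloring: color 1: [7, 10, 11, 13]; color 2: [6, 9, 12, 14]; color 3: [8].
(χ(G) = 3 ≤ 4.)

Yes, G is 4-colorable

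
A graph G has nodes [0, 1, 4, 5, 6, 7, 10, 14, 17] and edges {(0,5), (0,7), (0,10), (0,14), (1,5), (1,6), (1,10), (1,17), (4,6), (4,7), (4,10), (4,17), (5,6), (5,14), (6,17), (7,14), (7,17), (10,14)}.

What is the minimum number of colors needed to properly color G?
χ(G) = 4

Clique number ω(G) = 3 (lower bound: χ ≥ ω).
Suppose a proper 3-coloring c exists. The clique [0, 5, 14] takes 3 distinct colors; by symmetry let c(0) = 1, c(5) = 2, c(14) = 3.
- Vertex 7: neighbors [0, 14] already have colors [1, 3] ⇒ c(7) = 2.
- Vertex 10: neighbors [0, 14] already have colors [1, 3] ⇒ c(10) = 2.
- Vertex 6: neighbors [5] already have colors [2]; try each remaining color.
- Case c(6) = 1:
  - Vertex 17: neighbors [6, 7] already have colors [1, 2] ⇒ c(17) = 3.
  - Vertex 1: neighbors [6, 5, 17] already have colors [1, 2, 3] — all 3 colors blocked. Contradiction.
- Case c(6) = 3:
  - Vertex 17: neighbors [7, 6] already have colors [2, 3] ⇒ c(17) = 1.
  - Vertex 1: neighbors [17, 5, 6] already have colors [1, 2, 3] — all 3 colors blocked. Contradiction.
Every case ends in a contradiction, so G has no proper 3-coloring (χ ≥ 4).
The coloring below uses 4 colors, so χ(G) = 4.
A valid 4-coloring: color 1: [0, 1, 4]; color 2: [6, 7, 10]; color 3: [5, 17]; color 4: [14].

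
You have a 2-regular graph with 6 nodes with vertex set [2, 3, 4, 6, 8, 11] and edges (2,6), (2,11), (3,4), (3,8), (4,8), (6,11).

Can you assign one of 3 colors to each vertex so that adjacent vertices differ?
Yes, G is 3-colorable

A valid 3-coloring: color 1: [2, 8]; color 2: [4, 6]; color 3: [3, 11].
(χ(G) = 3 ≤ 3.)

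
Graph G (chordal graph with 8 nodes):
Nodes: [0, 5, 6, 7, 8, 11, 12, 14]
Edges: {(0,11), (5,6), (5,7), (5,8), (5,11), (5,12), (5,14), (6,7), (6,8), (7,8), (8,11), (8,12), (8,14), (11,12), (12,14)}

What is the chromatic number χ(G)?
Clique number ω(G) = 4 (lower bound: χ ≥ ω).
The clique on [5, 8, 11, 12] has size 4, forcing χ ≥ 4, and the coloring below uses 4 colors, so χ(G) = 4.
A valid 4-coloring: color 1: [0, 5]; color 2: [8]; color 3: [7, 11, 14]; color 4: [6, 12].

χ(G) = 4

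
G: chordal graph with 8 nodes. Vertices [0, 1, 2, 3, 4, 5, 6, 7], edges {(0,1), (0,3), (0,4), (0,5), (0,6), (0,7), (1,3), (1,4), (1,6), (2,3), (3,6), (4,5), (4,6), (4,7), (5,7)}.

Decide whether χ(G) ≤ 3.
The clique on vertices [0, 1, 3, 6] has size 4 > 3, so it alone needs 4 colors.

No, G is not 3-colorable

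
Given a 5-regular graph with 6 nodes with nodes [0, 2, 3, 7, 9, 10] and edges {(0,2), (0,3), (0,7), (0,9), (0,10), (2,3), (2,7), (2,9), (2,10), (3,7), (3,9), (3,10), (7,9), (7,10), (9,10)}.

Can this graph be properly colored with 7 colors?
Yes, G is 7-colorable

A valid 7-coloring: color 1: [3]; color 2: [10]; color 3: [2]; color 4: [9]; color 5: [7]; color 6: [0].
(χ(G) = 6 ≤ 7.)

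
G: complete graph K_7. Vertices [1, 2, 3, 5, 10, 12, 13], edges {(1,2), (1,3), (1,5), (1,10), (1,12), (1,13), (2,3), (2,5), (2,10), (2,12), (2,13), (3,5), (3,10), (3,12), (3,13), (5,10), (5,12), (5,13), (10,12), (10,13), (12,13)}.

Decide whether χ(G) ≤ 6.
The clique on vertices [1, 2, 3, 5, 10, 12, 13] has size 7 > 6, so it alone needs 7 colors.

No, G is not 6-colorable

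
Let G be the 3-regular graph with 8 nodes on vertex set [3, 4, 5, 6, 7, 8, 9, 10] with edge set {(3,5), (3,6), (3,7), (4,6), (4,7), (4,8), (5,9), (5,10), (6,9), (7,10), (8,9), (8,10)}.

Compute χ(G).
Clique number ω(G) = 2 (lower bound: χ ≥ ω).
The graph is bipartite (no odd cycle), so 2 colors suffice: χ(G) = 2.
A valid 2-coloring: color 1: [3, 4, 9, 10]; color 2: [5, 6, 7, 8].

χ(G) = 2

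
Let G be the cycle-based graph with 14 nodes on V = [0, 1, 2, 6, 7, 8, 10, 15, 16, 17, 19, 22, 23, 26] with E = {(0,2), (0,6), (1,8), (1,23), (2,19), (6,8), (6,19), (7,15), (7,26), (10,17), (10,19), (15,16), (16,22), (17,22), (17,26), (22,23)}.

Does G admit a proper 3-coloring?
Yes, G is 3-colorable

A valid 3-coloring: color 1: [0, 7, 8, 16, 17, 19, 23]; color 2: [1, 2, 6, 10, 15, 22, 26].
(χ(G) = 2 ≤ 3.)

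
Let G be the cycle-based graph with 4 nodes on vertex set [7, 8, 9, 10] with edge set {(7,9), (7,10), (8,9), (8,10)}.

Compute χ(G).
Clique number ω(G) = 2 (lower bound: χ ≥ ω).
The graph is bipartite (no odd cycle), so 2 colors suffice: χ(G) = 2.
A valid 2-coloring: color 1: [7, 8]; color 2: [9, 10].

χ(G) = 2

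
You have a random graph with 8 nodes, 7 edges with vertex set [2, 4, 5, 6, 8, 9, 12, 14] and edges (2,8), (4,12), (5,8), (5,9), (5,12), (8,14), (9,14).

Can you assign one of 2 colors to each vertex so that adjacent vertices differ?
Yes, G is 2-colorable

A valid 2-coloring: color 1: [2, 4, 5, 6, 14]; color 2: [8, 9, 12].
(χ(G) = 2 ≤ 2.)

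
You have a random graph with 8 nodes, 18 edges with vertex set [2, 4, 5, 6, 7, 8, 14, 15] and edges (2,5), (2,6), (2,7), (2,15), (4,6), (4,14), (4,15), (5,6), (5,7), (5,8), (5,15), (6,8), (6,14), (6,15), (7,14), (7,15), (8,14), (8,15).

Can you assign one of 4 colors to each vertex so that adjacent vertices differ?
A valid 4-coloring: color 1: [14, 15]; color 2: [6, 7]; color 3: [4, 5]; color 4: [2, 8].
(χ(G) = 4 ≤ 4.)

Yes, G is 4-colorable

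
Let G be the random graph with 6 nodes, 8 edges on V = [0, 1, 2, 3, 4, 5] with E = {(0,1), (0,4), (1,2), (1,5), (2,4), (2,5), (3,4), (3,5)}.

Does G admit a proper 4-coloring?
A valid 4-coloring: color 1: [0, 2, 3]; color 2: [4, 5]; color 3: [1].
(χ(G) = 3 ≤ 4.)

Yes, G is 4-colorable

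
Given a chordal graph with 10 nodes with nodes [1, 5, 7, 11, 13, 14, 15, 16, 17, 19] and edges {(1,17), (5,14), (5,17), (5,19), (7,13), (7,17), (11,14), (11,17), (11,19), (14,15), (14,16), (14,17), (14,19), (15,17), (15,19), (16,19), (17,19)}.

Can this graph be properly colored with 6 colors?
Yes, G is 6-colorable

A valid 6-coloring: color 1: [13, 16, 17]; color 2: [1, 7, 19]; color 3: [14]; color 4: [5, 11, 15].
(χ(G) = 4 ≤ 6.)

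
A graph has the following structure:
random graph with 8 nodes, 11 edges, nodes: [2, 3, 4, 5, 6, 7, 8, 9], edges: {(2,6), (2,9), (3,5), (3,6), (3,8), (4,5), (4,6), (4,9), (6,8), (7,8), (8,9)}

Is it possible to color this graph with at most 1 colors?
The clique on vertices [3, 6, 8] has size 3 > 1, so it alone needs 3 colors.

No, G is not 1-colorable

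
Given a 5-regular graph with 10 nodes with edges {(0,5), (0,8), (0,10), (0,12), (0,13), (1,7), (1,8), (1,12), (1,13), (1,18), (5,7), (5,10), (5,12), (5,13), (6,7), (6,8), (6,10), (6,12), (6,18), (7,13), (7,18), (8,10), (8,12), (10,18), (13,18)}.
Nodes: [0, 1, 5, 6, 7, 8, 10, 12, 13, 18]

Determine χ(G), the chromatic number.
χ(G) = 4

Clique number ω(G) = 4 (lower bound: χ ≥ ω).
The clique on [1, 7, 13, 18] has size 4, forcing χ ≥ 4, and the coloring below uses 4 colors, so χ(G) = 4.
A valid 4-coloring: color 1: [0, 1, 6]; color 2: [7, 10, 12]; color 3: [5, 8, 18]; color 4: [13].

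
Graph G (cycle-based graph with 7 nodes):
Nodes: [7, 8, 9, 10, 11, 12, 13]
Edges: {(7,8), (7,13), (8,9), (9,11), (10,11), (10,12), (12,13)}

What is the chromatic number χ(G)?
χ(G) = 3

Clique number ω(G) = 2 (lower bound: χ ≥ ω).
Odd cycle [9, 11, 10, 12, 13, 7, 8] needs 3 colors (χ ≥ 3).
The coloring below uses 3 colors, so χ(G) = 3.
A valid 3-coloring: color 1: [7, 9, 10]; color 2: [8, 11, 12]; color 3: [13].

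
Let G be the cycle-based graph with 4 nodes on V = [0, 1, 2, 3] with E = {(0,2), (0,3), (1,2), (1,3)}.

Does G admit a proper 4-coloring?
Yes, G is 4-colorable

A valid 4-coloring: color 1: [2, 3]; color 2: [0, 1].
(χ(G) = 2 ≤ 4.)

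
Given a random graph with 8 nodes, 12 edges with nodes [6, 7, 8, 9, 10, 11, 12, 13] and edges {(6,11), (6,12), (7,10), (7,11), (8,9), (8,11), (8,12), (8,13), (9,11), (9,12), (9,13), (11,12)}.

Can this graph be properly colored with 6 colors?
A valid 6-coloring: color 1: [10, 11, 13]; color 2: [6, 7, 8]; color 3: [9]; color 4: [12].
(χ(G) = 4 ≤ 6.)

Yes, G is 6-colorable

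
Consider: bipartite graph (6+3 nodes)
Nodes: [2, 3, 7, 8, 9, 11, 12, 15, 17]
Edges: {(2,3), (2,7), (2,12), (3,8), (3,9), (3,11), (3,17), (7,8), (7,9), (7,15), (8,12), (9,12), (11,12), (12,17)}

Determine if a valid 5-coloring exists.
A valid 5-coloring: color 1: [3, 7, 12]; color 2: [2, 8, 9, 11, 15, 17].
(χ(G) = 2 ≤ 5.)

Yes, G is 5-colorable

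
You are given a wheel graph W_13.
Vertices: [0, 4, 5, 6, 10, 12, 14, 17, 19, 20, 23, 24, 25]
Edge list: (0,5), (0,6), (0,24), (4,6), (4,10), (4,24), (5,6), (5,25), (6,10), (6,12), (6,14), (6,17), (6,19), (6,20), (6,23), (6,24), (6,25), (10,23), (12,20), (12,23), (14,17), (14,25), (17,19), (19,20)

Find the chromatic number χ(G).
Clique number ω(G) = 3 (lower bound: χ ≥ ω).
The clique on [0, 6, 24] has size 3, forcing χ ≥ 3, and the coloring below uses 3 colors, so χ(G) = 3.
A valid 3-coloring: color 1: [6]; color 2: [0, 4, 17, 20, 23, 25]; color 3: [5, 10, 12, 14, 19, 24].

χ(G) = 3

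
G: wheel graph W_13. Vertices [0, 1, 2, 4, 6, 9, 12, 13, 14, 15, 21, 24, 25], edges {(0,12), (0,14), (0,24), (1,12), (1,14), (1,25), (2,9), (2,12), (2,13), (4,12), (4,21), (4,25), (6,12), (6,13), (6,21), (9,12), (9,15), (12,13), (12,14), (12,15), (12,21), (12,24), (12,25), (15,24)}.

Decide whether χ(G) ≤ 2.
No, G is not 2-colorable

The clique on vertices [0, 12, 24] has size 3 > 2, so it alone needs 3 colors.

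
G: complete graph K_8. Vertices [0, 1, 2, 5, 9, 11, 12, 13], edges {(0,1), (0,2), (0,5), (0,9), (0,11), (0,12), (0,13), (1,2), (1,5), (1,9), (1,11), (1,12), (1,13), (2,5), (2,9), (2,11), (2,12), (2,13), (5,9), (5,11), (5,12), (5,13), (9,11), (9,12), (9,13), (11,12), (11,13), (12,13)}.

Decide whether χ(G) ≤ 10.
A valid 10-coloring: color 1: [12]; color 2: [0]; color 3: [9]; color 4: [13]; color 5: [11]; color 6: [2]; color 7: [1]; color 8: [5].
(χ(G) = 8 ≤ 10.)

Yes, G is 10-colorable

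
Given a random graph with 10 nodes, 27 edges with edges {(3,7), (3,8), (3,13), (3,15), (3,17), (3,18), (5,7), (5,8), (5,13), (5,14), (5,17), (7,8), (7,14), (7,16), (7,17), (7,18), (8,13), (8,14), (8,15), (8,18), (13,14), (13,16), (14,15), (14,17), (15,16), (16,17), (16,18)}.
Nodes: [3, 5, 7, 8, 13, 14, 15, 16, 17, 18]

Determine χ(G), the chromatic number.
Clique number ω(G) = 4 (lower bound: χ ≥ ω).
The clique on [5, 8, 13, 14] has size 4, forcing χ ≥ 4, and the coloring below uses 4 colors, so χ(G) = 4.
A valid 4-coloring: color 1: [7, 13, 15]; color 2: [8, 17]; color 3: [3, 14, 16]; color 4: [5, 18].

χ(G) = 4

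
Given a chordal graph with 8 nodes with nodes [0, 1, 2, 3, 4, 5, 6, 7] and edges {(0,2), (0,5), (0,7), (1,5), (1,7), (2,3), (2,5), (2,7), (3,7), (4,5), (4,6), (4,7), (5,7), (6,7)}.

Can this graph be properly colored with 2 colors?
The clique on vertices [0, 2, 5, 7] has size 4 > 2, so it alone needs 4 colors.

No, G is not 2-colorable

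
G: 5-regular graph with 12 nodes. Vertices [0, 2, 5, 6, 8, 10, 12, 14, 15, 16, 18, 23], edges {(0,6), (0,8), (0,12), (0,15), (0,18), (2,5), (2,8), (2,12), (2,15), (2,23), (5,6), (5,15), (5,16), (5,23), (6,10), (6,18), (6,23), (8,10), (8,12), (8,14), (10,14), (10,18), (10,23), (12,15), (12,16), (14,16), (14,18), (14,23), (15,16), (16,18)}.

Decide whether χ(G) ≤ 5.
Yes, G is 5-colorable

A valid 5-coloring: color 1: [0, 5, 10]; color 2: [6, 12, 14]; color 3: [8, 16, 23]; color 4: [2, 18]; color 5: [15].
(χ(G) = 4 ≤ 5.)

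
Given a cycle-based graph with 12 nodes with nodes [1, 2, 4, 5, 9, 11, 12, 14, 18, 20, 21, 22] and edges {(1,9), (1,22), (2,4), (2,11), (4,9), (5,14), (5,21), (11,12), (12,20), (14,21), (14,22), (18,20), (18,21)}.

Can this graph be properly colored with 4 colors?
Yes, G is 4-colorable

A valid 4-coloring: color 1: [9, 11, 20, 21, 22]; color 2: [1, 2, 12, 14, 18]; color 3: [4, 5].
(χ(G) = 3 ≤ 4.)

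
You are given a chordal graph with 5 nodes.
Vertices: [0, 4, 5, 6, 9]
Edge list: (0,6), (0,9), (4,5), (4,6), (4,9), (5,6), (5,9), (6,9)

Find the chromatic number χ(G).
χ(G) = 4

Clique number ω(G) = 4 (lower bound: χ ≥ ω).
The clique on [4, 5, 6, 9] has size 4, forcing χ ≥ 4, and the coloring below uses 4 colors, so χ(G) = 4.
A valid 4-coloring: color 1: [6]; color 2: [9]; color 3: [0, 5]; color 4: [4].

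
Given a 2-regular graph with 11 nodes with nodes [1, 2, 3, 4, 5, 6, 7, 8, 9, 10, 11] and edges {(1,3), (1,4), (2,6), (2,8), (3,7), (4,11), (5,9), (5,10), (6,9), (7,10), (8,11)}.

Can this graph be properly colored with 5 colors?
Yes, G is 5-colorable

A valid 5-coloring: color 1: [3, 4, 5, 6, 8]; color 2: [1, 2, 9, 10, 11]; color 3: [7].
(χ(G) = 3 ≤ 5.)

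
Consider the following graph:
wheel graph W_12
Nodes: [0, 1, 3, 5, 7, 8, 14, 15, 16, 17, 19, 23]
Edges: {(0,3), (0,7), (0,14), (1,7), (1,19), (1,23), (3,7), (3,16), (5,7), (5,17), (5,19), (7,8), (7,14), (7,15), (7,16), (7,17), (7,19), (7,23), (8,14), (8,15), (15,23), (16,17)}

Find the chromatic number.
Clique number ω(G) = 3 (lower bound: χ ≥ ω).
Odd cycle [8, 14, 0, 3, 16, 17, 5, 19, 1, 23, 15] needs 3 colors (χ ≥ 3).
Vertex 7 is adjacent to every vertex of [0, 1, 3, 5, 8, 14, 15, 16, 17, 19, 23], which already need 3 colors among themselves, so 7 needs a new color (χ ≥ 4).
The coloring below uses 4 colors, so χ(G) = 4.
A valid 4-coloring: color 1: [7]; color 2: [0, 5, 8, 16, 23]; color 3: [3, 14, 15, 17, 19]; color 4: [1].

χ(G) = 4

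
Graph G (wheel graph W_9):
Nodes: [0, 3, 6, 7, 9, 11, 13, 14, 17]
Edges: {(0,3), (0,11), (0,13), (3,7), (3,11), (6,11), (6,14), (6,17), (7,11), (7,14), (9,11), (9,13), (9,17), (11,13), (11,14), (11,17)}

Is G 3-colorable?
Yes, G is 3-colorable

A valid 3-coloring: color 1: [11]; color 2: [3, 13, 14, 17]; color 3: [0, 6, 7, 9].
(χ(G) = 3 ≤ 3.)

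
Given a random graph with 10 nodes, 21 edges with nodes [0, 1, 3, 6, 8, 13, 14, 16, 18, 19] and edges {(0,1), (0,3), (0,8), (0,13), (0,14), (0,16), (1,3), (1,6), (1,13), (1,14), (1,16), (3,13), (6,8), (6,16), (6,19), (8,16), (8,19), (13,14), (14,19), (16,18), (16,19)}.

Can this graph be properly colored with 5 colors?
A valid 5-coloring: color 1: [13, 16]; color 2: [0, 18, 19]; color 3: [1, 8]; color 4: [3, 6, 14].
(χ(G) = 4 ≤ 5.)

Yes, G is 5-colorable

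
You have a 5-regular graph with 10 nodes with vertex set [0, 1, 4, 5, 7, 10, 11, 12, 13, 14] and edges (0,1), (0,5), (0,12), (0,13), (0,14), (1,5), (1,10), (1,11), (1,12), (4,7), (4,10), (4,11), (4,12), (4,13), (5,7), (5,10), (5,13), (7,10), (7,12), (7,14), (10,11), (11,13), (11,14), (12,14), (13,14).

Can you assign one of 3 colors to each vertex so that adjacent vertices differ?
No, G is not 3-colorable

Odd cycle [5, 1, 12, 14, 13] needs 3 colors (χ ≥ 3).
Vertex 0 is adjacent to every vertex of [1, 5, 12, 13, 14], which already need 3 colors among themselves, so 0 needs a new color (χ ≥ 4).
Hence χ(G) ≥ 4 > 3, so no proper 3-coloring exists.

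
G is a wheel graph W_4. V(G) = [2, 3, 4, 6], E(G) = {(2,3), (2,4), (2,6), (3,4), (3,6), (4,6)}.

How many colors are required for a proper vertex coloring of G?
χ(G) = 4

Clique number ω(G) = 4 (lower bound: χ ≥ ω).
The clique on [2, 3, 4, 6] has size 4, forcing χ ≥ 4, and the coloring below uses 4 colors, so χ(G) = 4.
A valid 4-coloring: color 1: [3]; color 2: [6]; color 3: [2]; color 4: [4].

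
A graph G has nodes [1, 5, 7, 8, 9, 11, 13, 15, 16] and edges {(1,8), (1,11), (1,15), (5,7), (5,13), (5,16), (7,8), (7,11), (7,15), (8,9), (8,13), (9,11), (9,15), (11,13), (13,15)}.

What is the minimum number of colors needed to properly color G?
χ(G) = 2

Clique number ω(G) = 2 (lower bound: χ ≥ ω).
The graph is bipartite (no odd cycle), so 2 colors suffice: χ(G) = 2.
A valid 2-coloring: color 1: [1, 7, 9, 13, 16]; color 2: [5, 8, 11, 15].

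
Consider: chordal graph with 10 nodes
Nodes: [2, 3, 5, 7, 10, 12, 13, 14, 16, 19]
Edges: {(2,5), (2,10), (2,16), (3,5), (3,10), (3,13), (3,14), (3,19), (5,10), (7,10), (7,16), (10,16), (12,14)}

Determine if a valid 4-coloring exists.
A valid 4-coloring: color 1: [10, 13, 14, 19]; color 2: [2, 3, 7, 12]; color 3: [5, 16].
(χ(G) = 3 ≤ 4.)

Yes, G is 4-colorable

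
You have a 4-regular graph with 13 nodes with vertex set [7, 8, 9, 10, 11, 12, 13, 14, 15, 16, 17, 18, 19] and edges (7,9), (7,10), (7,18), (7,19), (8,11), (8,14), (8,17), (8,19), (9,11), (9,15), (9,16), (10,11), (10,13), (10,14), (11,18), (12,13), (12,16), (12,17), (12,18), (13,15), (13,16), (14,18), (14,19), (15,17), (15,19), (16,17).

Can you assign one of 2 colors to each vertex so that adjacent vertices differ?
The clique on vertices [8, 14, 19] has size 3 > 2, so it alone needs 3 colors.

No, G is not 2-colorable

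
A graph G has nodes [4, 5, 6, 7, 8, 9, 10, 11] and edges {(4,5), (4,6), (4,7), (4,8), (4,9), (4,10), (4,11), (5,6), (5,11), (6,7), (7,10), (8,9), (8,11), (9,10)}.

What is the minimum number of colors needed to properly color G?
χ(G) = 4

Clique number ω(G) = 3 (lower bound: χ ≥ ω).
Odd cycle [5, 11, 8, 9, 10, 7, 6] needs 3 colors (χ ≥ 3).
Vertex 4 is adjacent to every vertex of [5, 6, 7, 8, 9, 10, 11], which already need 3 colors among themselves, so 4 needs a new color (χ ≥ 4).
The coloring below uses 4 colors, so χ(G) = 4.
A valid 4-coloring: color 1: [4]; color 2: [5, 7, 8]; color 3: [6, 9, 11]; color 4: [10].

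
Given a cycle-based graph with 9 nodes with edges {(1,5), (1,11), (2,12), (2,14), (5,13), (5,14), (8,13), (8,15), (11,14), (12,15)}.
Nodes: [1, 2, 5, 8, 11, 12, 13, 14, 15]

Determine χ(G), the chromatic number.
Clique number ω(G) = 2 (lower bound: χ ≥ ω).
Odd cycle [8, 13, 5, 14, 2, 12, 15] needs 3 colors (χ ≥ 3).
The coloring below uses 3 colors, so χ(G) = 3.
A valid 3-coloring: color 1: [5, 8, 11, 12]; color 2: [1, 13, 14, 15]; color 3: [2].

χ(G) = 3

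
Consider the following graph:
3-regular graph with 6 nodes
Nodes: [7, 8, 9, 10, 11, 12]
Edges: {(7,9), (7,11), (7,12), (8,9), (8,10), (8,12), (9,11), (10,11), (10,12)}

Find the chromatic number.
Clique number ω(G) = 3 (lower bound: χ ≥ ω).
The clique on [8, 10, 12] has size 3, forcing χ ≥ 3, and the coloring below uses 3 colors, so χ(G) = 3.
A valid 3-coloring: color 1: [9, 10]; color 2: [7, 8]; color 3: [11, 12].

χ(G) = 3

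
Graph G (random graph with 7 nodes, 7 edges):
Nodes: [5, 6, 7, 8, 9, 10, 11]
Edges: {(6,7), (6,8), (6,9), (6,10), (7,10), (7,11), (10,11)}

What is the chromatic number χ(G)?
Clique number ω(G) = 3 (lower bound: χ ≥ ω).
The clique on [7, 10, 11] has size 3, forcing χ ≥ 3, and the coloring below uses 3 colors, so χ(G) = 3.
A valid 3-coloring: color 1: [5, 6, 11]; color 2: [8, 9, 10]; color 3: [7].

χ(G) = 3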